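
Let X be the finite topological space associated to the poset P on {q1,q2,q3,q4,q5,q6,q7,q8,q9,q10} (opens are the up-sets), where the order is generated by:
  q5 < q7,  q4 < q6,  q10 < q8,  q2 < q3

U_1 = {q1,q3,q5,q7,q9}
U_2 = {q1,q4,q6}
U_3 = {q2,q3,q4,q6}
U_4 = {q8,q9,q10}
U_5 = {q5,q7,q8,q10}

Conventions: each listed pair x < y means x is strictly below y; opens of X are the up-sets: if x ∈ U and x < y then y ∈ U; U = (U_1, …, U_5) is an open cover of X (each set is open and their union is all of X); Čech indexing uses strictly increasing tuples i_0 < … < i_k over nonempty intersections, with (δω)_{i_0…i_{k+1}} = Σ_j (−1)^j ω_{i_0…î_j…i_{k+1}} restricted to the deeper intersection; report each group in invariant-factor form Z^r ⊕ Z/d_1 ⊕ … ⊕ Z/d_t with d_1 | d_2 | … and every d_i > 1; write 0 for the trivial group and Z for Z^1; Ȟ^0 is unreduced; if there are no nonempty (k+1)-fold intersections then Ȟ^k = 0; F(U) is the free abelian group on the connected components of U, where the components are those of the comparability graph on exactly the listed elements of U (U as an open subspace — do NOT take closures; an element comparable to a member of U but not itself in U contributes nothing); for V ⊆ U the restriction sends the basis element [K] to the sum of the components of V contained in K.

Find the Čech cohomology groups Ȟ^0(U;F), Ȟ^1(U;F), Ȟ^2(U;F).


nerve of the cover:
  U12={q1} U13={q3} U14={q9} U15={q5,q7} U23={q4,q6} U45={q8,q10}
components per intersection:
  U1: {q1} {q3} {q5,q7} {q9}
  U2: {q1} {q4,q6}
  U3: {q2,q3} {q4,q6}
  U4: {q8,q10} {q9}
  U5: {q5,q7} {q8,q10}
  U12: {q1}
  U13: {q3}
  U14: {q9}
  U15: {q5,q7}
  U23: {q4,q6}
  U45: {q8,q10}
C dims 12,6; δ0: rk 6, SNF 1^6
Ȟ^0 = (12 − 6) − 0 = 6, so Ȟ^0 ≅ Z^6
Ȟ^1 = (6 − 0) − 6 = 0, so Ȟ^1 ≅ 0
Ȟ^2 = (0 − 0) − 0 = 0, so Ȟ^2 ≅ 0

Ȟ^0(U;F) ≅ Z^6, Ȟ^1(U;F) ≅ 0, Ȟ^2(U;F) ≅ 0


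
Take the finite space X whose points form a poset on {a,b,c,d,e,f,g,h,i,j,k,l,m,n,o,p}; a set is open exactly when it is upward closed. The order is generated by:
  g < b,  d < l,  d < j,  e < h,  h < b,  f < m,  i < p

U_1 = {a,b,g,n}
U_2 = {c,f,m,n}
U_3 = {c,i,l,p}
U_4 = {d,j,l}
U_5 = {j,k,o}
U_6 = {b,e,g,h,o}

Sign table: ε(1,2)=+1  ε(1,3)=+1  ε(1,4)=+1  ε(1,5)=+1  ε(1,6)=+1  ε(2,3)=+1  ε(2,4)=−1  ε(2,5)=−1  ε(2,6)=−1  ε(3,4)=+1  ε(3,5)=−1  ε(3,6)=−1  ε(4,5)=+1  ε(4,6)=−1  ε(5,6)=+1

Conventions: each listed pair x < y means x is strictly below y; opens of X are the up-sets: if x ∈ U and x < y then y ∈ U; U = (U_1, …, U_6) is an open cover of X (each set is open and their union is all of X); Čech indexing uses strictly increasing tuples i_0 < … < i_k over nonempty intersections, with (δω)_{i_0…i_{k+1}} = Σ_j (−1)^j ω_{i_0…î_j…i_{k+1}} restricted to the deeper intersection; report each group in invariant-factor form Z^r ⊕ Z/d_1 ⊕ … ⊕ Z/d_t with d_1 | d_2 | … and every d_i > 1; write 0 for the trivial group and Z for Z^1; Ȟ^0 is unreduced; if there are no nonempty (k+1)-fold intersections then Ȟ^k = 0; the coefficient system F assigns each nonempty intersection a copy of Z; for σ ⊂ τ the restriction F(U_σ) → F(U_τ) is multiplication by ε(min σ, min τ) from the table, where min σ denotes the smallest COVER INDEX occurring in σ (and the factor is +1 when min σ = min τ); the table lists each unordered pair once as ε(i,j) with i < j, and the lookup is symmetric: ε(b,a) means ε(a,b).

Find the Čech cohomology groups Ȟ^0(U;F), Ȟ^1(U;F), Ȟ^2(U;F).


Ȟ^0(U;F) ≅ Z, Ȟ^1(U;F) ≅ Z and Ȟ^2(U;F) ≅ 0

nerve of the cover:
  U12={n} U16={b,g} U23={c} U34={l} U45={j} U56={o}
C dims 6,6; δ0: rk 5, SNF 1^5
Ȟ^0 = (6 − 5) − 0 = 1, so Ȟ^0 ≅ Z
Ȟ^1 = (6 − 0) − 5 = 1, so Ȟ^1 ≅ Z
Ȟ^2 = (0 − 0) − 0 = 0, so Ȟ^2 ≅ 0


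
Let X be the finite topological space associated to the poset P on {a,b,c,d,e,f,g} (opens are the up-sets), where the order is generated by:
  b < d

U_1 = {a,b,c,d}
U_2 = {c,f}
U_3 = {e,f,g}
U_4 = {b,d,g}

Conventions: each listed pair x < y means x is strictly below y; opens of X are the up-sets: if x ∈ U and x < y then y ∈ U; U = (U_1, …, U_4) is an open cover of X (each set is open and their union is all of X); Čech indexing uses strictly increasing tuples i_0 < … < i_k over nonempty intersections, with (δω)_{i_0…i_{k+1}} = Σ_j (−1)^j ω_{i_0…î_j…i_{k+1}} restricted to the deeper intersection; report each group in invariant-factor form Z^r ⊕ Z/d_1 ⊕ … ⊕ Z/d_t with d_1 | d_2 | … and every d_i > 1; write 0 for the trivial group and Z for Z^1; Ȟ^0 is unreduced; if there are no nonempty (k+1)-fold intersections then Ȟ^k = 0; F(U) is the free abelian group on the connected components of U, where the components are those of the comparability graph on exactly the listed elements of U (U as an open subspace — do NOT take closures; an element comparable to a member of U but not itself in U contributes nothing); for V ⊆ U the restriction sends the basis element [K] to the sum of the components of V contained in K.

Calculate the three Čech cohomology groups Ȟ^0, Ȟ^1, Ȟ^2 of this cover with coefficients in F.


Ȟ^0 ≅ Z^6; Ȟ^1 ≅ 0; Ȟ^2 ≅ 0

cover nerve:
  U12={c} U14={b,d} U23={f} U34={g}
components per intersection:
  U1: {a} {b,d} {c}
  U2: {c} {f}
  U3: {e} {f} {g}
  U4: {b,d} {g}
  U12: {c}
  U14: {b,d}
  U23: {f}
  U34: {g}
C dims 10,4; δ0: rk 4, SNF 1^4
Ȟ^0: (10−4)−0=6 ⇒ Z^6
Ȟ^1: (4−0)−4=0 ⇒ 0
Ȟ^2: (0−0)−0=0 ⇒ 0


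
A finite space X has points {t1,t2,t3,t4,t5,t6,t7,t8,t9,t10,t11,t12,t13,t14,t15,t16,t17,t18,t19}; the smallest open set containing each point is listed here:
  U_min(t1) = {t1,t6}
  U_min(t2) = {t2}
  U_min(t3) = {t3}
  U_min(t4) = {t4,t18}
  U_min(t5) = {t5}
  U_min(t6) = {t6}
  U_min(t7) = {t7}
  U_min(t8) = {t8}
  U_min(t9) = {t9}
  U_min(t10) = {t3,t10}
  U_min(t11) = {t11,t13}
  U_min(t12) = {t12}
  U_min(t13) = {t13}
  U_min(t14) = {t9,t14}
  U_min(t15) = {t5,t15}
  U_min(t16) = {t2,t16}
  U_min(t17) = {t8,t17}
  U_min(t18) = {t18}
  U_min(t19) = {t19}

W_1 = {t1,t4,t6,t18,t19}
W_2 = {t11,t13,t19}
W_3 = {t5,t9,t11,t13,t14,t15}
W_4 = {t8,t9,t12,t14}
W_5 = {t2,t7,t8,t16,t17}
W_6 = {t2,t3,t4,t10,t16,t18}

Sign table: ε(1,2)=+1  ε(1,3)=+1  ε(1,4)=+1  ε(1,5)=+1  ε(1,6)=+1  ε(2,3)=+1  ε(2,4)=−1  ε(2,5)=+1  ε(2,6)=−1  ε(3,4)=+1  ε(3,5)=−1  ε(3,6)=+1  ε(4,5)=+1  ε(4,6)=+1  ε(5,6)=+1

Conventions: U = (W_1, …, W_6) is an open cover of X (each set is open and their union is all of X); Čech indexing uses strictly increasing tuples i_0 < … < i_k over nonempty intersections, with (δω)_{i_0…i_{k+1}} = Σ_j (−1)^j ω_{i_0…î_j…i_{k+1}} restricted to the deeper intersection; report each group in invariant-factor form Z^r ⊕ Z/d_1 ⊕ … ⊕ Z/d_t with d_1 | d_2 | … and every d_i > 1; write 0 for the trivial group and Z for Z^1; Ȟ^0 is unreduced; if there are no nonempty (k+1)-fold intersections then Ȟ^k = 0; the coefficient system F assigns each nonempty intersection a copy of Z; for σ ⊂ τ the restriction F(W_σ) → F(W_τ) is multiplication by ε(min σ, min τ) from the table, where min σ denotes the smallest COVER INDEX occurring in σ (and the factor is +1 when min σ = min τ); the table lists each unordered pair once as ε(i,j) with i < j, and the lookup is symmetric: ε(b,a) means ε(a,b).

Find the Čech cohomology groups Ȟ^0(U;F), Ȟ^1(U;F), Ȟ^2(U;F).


Ȟ^0(U;F) ≅ Z,  Ȟ^1(U;F) ≅ Z,  Ȟ^2(U;F) ≅ 0

nerve simplices:
  W12={t19} W16={t4,t18} W23={t11,t13} W34={t9,t14} W45={t8} W56={t2,t16}
C dims 6,6; δ0: rk 5, SNF 1^5
degree 0: 6−5−0 = 1 → Ȟ^0 ≅ Z
degree 1: 6−0−5 = 1 → Ȟ^1 ≅ Z
degree 2: 0−0−0 = 0 → Ȟ^2 ≅ 0


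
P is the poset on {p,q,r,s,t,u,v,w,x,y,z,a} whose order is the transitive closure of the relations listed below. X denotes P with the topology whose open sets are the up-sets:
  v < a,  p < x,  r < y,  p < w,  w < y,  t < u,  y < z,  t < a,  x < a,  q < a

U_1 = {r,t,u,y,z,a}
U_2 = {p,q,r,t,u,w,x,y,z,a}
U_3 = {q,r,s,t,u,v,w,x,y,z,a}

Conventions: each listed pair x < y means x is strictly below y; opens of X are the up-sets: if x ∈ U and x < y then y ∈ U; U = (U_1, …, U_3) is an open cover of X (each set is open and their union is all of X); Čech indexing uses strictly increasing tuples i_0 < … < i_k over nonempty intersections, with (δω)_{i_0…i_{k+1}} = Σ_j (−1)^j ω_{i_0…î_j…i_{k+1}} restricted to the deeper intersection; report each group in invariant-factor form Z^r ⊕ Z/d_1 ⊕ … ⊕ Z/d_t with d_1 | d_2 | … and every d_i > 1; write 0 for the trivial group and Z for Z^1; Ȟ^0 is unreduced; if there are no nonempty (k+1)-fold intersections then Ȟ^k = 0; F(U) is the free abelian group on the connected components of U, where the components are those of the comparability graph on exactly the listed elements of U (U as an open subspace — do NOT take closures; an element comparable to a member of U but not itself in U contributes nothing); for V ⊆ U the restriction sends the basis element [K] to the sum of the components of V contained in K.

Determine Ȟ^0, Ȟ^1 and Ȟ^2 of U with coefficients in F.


Ȟ^0(U;F) ≅ Z^2, Ȟ^1(U;F) ≅ 0 and Ȟ^2(U;F) ≅ 0

intersection data:
  U12={r,t,u,y,z,a} U13={r,t,u,y,z,a} U23={q,r,t,u,w,x,y,z,a}
  U123={r,t,u,y,z,a}
components per intersection:
  U1: {r,y,z} {t,u,a}
  U2: {p,q,r,t,u,w,x,y,z,a}
  U3: {q,t,u,v,x,a} {r,w,y,z} {s}
  U12: {r,y,z} {t,u,a}
  U13: {r,y,z} {t,u,a}
  U23: {q,t,u,x,a} {r,w,y,z}
  U123: {r,y,z} {t,u,a}
C dims 6,6,2; δ0: rk 4, SNF 1^4; δ1: rk 2, SNF 1^2
Ȟ^0 = (6 − 4) − 0 = 2, so Ȟ^0 ≅ Z^2
Ȟ^1 = (6 − 2) − 4 = 0, so Ȟ^1 ≅ 0
Ȟ^2 = (2 − 0) − 2 = 0, so Ȟ^2 ≅ 0


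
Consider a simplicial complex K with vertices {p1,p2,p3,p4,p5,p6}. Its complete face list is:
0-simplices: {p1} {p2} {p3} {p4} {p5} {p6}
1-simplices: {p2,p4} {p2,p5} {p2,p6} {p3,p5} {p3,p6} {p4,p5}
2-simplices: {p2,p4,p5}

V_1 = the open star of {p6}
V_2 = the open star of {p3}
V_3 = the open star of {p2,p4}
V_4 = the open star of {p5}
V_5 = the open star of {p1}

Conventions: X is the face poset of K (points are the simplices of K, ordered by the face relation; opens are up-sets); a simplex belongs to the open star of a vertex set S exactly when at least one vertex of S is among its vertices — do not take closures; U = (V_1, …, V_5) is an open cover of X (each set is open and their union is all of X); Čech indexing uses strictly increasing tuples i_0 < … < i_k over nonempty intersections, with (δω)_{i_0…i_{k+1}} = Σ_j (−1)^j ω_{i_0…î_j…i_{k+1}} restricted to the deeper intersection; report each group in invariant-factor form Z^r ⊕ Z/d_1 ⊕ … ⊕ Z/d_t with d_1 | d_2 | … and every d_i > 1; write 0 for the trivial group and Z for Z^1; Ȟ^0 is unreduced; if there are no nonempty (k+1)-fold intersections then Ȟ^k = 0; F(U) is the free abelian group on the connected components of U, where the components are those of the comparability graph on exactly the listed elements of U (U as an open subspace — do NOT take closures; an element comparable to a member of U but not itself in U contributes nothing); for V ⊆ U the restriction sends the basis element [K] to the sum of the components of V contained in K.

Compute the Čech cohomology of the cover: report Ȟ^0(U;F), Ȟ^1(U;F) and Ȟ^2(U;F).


Ȟ^0 ≅ Z^2, Ȟ^1 ≅ Z and Ȟ^2 ≅ 0

cover nerve:
  V1={{p6},{p2,p6},{p3,p6}} V2={{p3},{p3,p5},{p3,p6}} V3={{p2},{p4},{p2,p4},{p2,p5},{p2,p6},{p4,p5},{p2,p4,p5}} V4={{p5},{p2,p5},{p3,p5},{p4,p5},{p2,p4,p5}} V5={{p1}}
  V12={{p3,p6}} V13={{p2,p6}} V24={{p3,p5}} V34={{p2,p5},{p4,p5},{p2,p4,p5}}
components per intersection:
  V1: {{p6},{p2,p6},{p3,p6}}
  V2: {{p3},{p3,p5},{p3,p6}}
  V3: {{p2},{p4},{p2,p4},{p2,p5},{p2,p6},{p4,p5},{p2,p4,p5}}
  V4: {{p5},{p2,p5},{p3,p5},{p4,p5},{p2,p4,p5}}
  V5: {{p1}}
  V12: {{p3,p6}}
  V13: {{p2,p6}}
  V24: {{p3,p5}}
  V34: {{p2,p5},{p4,p5},{p2,p4,p5}}
C dims 5,4; δ0: rk 3, SNF 1^3
Ȟ^0: (5−3)−0=2 ⇒ Z^2
Ȟ^1: (4−0)−3=1 ⇒ Z
Ȟ^2: (0−0)−0=0 ⇒ 0


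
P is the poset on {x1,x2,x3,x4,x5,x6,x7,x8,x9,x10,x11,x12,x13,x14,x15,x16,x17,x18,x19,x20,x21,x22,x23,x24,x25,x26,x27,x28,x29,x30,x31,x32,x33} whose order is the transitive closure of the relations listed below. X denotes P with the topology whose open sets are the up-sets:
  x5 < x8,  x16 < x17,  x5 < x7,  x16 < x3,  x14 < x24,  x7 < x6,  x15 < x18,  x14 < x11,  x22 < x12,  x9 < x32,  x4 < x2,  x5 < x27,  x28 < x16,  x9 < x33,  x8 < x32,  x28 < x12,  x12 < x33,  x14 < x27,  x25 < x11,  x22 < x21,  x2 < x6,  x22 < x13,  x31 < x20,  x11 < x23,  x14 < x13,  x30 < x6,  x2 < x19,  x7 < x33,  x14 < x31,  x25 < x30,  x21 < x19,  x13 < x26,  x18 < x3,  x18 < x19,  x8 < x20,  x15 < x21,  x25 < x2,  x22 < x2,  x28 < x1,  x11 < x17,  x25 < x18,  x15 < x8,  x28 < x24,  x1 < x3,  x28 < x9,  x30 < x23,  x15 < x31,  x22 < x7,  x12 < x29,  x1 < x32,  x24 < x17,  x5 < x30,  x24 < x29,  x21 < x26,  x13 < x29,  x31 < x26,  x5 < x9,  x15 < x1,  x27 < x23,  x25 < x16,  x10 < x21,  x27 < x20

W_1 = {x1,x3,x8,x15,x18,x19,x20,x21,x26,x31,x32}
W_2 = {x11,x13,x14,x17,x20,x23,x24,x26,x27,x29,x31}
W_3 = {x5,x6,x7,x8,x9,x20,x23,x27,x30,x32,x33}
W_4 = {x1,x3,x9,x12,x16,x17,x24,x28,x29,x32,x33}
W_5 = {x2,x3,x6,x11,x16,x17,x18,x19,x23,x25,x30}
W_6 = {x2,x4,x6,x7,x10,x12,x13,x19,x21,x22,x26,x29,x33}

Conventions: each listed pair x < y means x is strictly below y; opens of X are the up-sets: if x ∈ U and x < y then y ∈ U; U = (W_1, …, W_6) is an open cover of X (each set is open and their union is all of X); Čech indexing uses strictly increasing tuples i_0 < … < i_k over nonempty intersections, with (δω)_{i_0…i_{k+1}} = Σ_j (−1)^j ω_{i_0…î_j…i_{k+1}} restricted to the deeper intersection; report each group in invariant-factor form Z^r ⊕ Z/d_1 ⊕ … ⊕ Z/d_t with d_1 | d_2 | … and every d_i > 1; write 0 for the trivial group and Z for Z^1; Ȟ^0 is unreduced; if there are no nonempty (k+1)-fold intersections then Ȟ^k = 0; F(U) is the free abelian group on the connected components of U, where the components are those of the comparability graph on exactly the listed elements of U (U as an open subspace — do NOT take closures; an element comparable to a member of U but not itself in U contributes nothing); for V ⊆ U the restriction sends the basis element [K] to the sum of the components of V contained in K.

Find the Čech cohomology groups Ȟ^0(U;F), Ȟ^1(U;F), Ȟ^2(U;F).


Ȟ^0 ≅ Z; Ȟ^1 ≅ 0; Ȟ^2 ≅ Z/2

intersection data:
  W12={x20,x26,x31} W13={x8,x20,x32} W14={x1,x3,x32} W15={x3,x18,x19} W16={x19,x21,x26} W23={x20,x23,x27} W24={x17,x24,x29} W25={x11,x17,x23} W26={x13,x26,x29} W34={x9,x32,x33} W35={x6,x23,x30} W36={x6,x7,x33} W45={x3,x16,x17} W46={x12,x29,x33} W56={x2,x6,x19}
  W123={x20} W126={x26} W134={x32} W145={x3} W156={x19} W235={x23} W245={x17} W246={x29} W346={x33} W356={x6}
components per intersection:
  W1: {x1,x3,x8,x15,x18,x19,x20,x21,x26,x31,x32}
  W2: {x11,x13,x14,x17,x20,x23,x24,x26,x27,x29,x31}
  W3: {x5,x6,x7,x8,x9,x20,x23,x27,x30,x32,x33}
  W4: {x1,x3,x9,x12,x16,x17,x24,x28,x29,x32,x33}
  W5: {x2,x3,x6,x11,x16,x17,x18,x19,x23,x25,x30}
  W6: {x2,x4,x6,x7,x10,x12,x13,x19,x21,x22,x26,x29,x33}
  W12: {x20,x26,x31}
  W13: {x8,x20,x32}
  W14: {x1,x3,x32}
  W15: {x3,x18,x19}
  W16: {x19,x21,x26}
  W23: {x20,x23,x27}
  W24: {x17,x24,x29}
  W25: {x11,x17,x23}
  W26: {x13,x26,x29}
  W34: {x9,x32,x33}
  W35: {x6,x23,x30}
  W36: {x6,x7,x33}
  W45: {x3,x16,x17}
  W46: {x12,x29,x33}
  W56: {x2,x6,x19}
  W123: {x20}
  W126: {x26}
  W134: {x32}
  W145: {x3}
  W156: {x19}
  W235: {x23}
  W245: {x17}
  W246: {x29}
  W346: {x33}
  W356: {x6}
C dims 6,15,10; δ0: rk 5, SNF 1^5; δ1: rk 10, SNF 1^9·2
Ȟ^0 = (6 − 5) − 0 = 1, so Ȟ^0 ≅ Z
Ȟ^1 = (15 − 10) − 5 = 0, so Ȟ^1 ≅ 0
Ȟ^2 = (10 − 0) − 10 = 0 plus torsion [2], so Ȟ^2 ≅ Z/2


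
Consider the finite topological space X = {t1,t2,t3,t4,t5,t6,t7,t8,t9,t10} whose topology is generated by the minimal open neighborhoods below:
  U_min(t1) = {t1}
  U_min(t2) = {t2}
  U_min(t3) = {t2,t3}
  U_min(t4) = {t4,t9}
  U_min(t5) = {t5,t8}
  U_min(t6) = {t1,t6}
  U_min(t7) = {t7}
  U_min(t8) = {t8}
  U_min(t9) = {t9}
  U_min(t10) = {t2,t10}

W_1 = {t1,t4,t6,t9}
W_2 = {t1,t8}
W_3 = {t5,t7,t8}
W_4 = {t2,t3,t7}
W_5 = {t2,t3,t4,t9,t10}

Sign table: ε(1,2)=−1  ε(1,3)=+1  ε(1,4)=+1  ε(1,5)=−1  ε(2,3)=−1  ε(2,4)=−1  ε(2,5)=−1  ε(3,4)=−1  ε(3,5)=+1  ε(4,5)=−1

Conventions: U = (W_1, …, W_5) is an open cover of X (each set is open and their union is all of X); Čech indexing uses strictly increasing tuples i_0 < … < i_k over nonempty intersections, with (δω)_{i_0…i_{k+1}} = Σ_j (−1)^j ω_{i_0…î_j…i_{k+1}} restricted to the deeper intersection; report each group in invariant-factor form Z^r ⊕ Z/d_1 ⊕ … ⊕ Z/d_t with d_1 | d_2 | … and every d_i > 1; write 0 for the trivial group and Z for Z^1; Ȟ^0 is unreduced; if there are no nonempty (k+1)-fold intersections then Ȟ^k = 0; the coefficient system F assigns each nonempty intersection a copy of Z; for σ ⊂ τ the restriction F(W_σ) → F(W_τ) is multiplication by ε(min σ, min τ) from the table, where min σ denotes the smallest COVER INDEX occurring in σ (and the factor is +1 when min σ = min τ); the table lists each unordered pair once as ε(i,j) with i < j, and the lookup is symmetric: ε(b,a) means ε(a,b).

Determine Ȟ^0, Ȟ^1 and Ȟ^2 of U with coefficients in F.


Ȟ^0 = 0, Ȟ^1 = Z/2 and Ȟ^2 = 0

intersection data:
  W12={t1} W15={t4,t9} W23={t8} W34={t7} W45={t2,t3}
C dims 5,5; δ0: rk 5, SNF 1^4·2
Ȟ^0 = (5 − 5) − 0 = 0, so Ȟ^0 ≅ 0
Ȟ^1 = (5 − 0) − 5 = 0 plus torsion [2], so Ȟ^1 ≅ Z/2
Ȟ^2 = (0 − 0) − 0 = 0, so Ȟ^2 ≅ 0


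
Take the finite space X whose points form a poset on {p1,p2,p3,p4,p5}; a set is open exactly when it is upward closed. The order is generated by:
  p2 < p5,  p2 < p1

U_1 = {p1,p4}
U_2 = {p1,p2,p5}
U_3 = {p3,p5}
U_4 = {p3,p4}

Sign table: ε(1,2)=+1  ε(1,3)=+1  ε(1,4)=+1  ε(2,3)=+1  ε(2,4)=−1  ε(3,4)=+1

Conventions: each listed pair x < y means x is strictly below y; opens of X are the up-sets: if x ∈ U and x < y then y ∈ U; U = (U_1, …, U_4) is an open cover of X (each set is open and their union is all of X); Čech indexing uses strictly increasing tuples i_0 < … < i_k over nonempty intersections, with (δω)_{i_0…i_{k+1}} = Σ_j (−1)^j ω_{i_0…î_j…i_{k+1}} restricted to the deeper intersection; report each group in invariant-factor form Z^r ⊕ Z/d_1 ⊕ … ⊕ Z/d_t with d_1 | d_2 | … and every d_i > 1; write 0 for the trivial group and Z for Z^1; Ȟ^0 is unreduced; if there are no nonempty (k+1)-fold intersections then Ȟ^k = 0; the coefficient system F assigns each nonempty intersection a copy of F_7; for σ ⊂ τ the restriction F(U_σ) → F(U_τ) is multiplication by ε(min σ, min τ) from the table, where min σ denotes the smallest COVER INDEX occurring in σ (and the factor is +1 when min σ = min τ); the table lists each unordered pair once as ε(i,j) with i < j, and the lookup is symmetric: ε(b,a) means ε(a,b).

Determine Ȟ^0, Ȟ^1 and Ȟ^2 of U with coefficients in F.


nonempty intersections:
  U12={p1} U14={p4} U23={p5} U34={p3}
C dims 4,4; δ0: rk_F7 3
Ȟ^0: (4−3)−0=1 ⇒ Z/7
Ȟ^1: (4−0)−3=1 ⇒ Z/7
Ȟ^2: (0−0)−0=0 ⇒ 0

Ȟ^0 = Z/7,  Ȟ^1 = Z/7,  Ȟ^2 = 0


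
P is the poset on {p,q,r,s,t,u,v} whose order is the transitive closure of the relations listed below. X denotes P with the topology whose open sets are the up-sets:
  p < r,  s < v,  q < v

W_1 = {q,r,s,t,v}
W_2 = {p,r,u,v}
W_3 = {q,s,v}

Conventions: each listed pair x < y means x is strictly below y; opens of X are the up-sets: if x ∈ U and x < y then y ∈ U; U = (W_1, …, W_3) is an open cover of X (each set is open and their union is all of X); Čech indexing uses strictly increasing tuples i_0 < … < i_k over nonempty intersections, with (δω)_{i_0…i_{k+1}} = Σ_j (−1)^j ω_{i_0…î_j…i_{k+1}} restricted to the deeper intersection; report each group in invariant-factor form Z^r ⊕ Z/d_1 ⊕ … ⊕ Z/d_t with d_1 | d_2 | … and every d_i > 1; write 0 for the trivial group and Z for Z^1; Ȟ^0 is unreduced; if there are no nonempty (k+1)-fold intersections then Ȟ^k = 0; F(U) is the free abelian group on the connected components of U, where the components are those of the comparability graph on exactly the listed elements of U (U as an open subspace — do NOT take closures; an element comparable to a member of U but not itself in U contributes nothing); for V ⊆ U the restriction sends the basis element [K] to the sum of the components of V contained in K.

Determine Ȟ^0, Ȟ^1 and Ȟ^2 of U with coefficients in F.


cover nerve:
  W12={r,v} W13={q,s,v} W23={v}
  W123={v}
components per intersection:
  W1: {q,s,v} {r} {t}
  W2: {p,r} {u} {v}
  W3: {q,s,v}
  W12: {r} {v}
  W13: {q,s,v}
  W23: {v}
  W123: {v}
C dims 7,4,1; δ0: rk 3, SNF 1^3; δ1: rk 1, SNF 1^1
Ȟ^0: (7−3)−0=4 ⇒ Z^4
Ȟ^1: (4−1)−3=0 ⇒ 0
Ȟ^2: (1−0)−1=0 ⇒ 0

Ȟ^0(U;F) ≅ Z^4, Ȟ^1(U;F) ≅ 0 and Ȟ^2(U;F) ≅ 0


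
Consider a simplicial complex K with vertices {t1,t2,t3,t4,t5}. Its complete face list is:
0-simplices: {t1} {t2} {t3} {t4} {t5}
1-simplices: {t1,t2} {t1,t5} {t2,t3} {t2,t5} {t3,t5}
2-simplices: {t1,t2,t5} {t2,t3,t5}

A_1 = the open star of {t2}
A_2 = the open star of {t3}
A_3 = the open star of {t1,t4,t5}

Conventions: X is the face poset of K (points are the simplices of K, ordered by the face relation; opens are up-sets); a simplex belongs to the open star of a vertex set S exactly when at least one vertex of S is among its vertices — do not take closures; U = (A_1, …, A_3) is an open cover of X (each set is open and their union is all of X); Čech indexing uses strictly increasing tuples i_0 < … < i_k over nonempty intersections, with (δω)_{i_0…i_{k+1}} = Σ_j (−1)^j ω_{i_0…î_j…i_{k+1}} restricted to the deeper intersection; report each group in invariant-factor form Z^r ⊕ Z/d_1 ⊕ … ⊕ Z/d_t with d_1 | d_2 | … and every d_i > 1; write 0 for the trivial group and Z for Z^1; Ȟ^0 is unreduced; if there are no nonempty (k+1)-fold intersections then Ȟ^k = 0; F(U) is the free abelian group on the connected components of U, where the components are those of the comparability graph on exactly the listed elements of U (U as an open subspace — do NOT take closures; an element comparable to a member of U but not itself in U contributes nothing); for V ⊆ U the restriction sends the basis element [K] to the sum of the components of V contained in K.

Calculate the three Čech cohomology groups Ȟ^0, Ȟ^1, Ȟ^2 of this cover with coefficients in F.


cover nerve:
  A1={{t2},{t1,t2},{t2,t3},{t2,t5},{t1,t2,t5},{t2,t3,t5}} A2={{t3},{t2,t3},{t3,t5},{t2,t3,t5}} A3={{t1},{t4},{t5},{t1,t2},{t1,t5},{t2,t5},{t3,t5},{t1,t2,t5},{t2,t3,t5}}
  A12={{t2,t3},{t2,t3,t5}} A13={{t1,t2},{t2,t5},{t1,t2,t5},{t2,t3,t5}} A23={{t3,t5},{t2,t3,t5}}
  A123={{t2,t3,t5}}
components per intersection:
  A1: {{t2},{t1,t2},{t2,t3},{t2,t5},{t1,t2,t5},{t2,t3,t5}}
  A2: {{t3},{t2,t3},{t3,t5},{t2,t3,t5}}
  A3: {{t1},{t5},{t1,t2},{t1,t5},{t2,t5},{t3,t5},{t1,t2,t5},{t2,t3,t5}} {{t4}}
  A12: {{t2,t3},{t2,t3,t5}}
  A13: {{t1,t2},{t2,t5},{t1,t2,t5},{t2,t3,t5}}
  A23: {{t3,t5},{t2,t3,t5}}
  A123: {{t2,t3,t5}}
C dims 4,3,1; δ0: rk 2, SNF 1^2; δ1: rk 1, SNF 1^1
Ȟ^0: (4−2)−0=2 ⇒ Z^2
Ȟ^1: (3−1)−2=0 ⇒ 0
Ȟ^2: (1−0)−1=0 ⇒ 0

Ȟ^0 ≅ Z^2,  Ȟ^1 ≅ 0,  Ȟ^2 ≅ 0


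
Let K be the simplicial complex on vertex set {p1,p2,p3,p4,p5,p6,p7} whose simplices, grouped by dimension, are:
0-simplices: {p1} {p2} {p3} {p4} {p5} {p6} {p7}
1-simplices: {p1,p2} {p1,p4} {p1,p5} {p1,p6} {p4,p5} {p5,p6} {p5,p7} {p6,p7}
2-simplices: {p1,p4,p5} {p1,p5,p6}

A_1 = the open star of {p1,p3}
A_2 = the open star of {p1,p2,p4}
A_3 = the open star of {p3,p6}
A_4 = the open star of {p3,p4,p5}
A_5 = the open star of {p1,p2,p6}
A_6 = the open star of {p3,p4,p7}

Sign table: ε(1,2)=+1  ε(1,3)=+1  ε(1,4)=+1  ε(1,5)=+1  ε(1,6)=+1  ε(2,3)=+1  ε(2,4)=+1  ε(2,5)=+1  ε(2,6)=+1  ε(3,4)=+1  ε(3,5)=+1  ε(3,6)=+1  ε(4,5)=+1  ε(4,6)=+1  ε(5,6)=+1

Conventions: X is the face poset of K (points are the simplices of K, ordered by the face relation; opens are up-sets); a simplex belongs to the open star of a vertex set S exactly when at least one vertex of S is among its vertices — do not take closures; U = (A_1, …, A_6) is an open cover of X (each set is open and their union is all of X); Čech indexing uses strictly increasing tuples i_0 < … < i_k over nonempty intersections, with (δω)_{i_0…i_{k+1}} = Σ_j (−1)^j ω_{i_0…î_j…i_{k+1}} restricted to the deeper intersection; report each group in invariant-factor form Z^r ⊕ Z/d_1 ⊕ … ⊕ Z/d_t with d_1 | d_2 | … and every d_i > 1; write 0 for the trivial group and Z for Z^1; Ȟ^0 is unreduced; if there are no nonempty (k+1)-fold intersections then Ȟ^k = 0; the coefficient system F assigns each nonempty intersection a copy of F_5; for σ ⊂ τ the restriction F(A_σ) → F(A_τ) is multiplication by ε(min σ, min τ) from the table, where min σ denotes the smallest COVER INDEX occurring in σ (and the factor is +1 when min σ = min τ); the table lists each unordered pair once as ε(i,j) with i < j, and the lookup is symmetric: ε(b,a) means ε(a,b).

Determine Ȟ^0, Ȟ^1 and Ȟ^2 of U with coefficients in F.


Ȟ^0 ≅ Z/5, Ȟ^1 ≅ 0 and Ȟ^2 ≅ Z/5

nerve simplices:
  A1={{p1},{p3},{p1,p2},{p1,p4},{p1,p5},{p1,p6},{p1,p4,p5},{p1,p5,p6}} A2={{p1},{p2},{p4},{p1,p2},{p1,p4},{p1,p5},{p1,p6},{p4,p5},{p1,p4,p5},{p1,p5,p6}} A3={{p3},{p6},{p1,p6},{p5,p6},{p6,p7},{p1,p5,p6}} A4={{p3},{p4},{p5},{p1,p4},{p1,p5},{p4,p5},{p5,p6},{p5,p7},{p1,p4,p5},{p1,p5,p6}} A5={{p1},{p2},{p6},{p1,p2},{p1,p4},{p1,p5},{p1,p6},{p5,p6},{p6,p7},{p1,p4,p5},{p1,p5,p6}} A6={{p3},{p4},{p7},{p1,p4},{p4,p5},{p5,p7},{p6,p7},{p1,p4,p5}}
  A12={{p1},{p1,p2},{p1,p4},{p1,p5},{p1,p6},{p1,p4,p5},{p1,p5,p6}} A13={{p3},{p1,p6},{p1,p5,p6}} A14={{p3},{p1,p4},{p1,p5},{p1,p4,p5},{p1,p5,p6}} A15={{p1},{p1,p2},{p1,p4},{p1,p5},{p1,p6},{p1,p4,p5},{p1,p5,p6}} A16={{p3},{p1,p4},{p1,p4,p5}} A23={{p1,p6},{p1,p5,p6}} A24={{p4},{p1,p4},{p1,p5},{p4,p5},{p1,p4,p5},{p1,p5,p6}} A25={{p1},{p2},{p1,p2},{p1,p4},{p1,p5},{p1,p6},{p1,p4,p5},{p1,p5,p6}} A26={{p4},{p1,p4},{p4,p5},{p1,p4,p5}} A34={{p3},{p5,p6},{p1,p5,p6}} A35={{p6},{p1,p6},{p5,p6},{p6,p7},{p1,p5,p6}} A36={{p3},{p6,p7}} A45={{p1,p4},{p1,p5},{p5,p6},{p1,p4,p5},{p1,p5,p6}} A46={{p3},{p4},{p1,p4},{p4,p5},{p5,p7},{p1,p4,p5}} A56={{p1,p4},{p6,p7},{p1,p4,p5}}
  A123={{p1,p6},{p1,p5,p6}} A124={{p1,p4},{p1,p5},{p1,p4,p5},{p1,p5,p6}} A125={{p1},{p1,p2},{p1,p4},{p1,p5},{p1,p6},{p1,p4,p5},{p1,p5,p6}} A126={{p1,p4},{p1,p4,p5}} A134={{p3},{p1,p5,p6}} A135={{p1,p6},{p1,p5,p6}} A136={{p3}} A145={{p1,p4},{p1,p5},{p1,p4,p5},{p1,p5,p6}} A146={{p3},{p1,p4},{p1,p4,p5}} A156={{p1,p4},{p1,p4,p5}} A234={{p1,p5,p6}} A235={{p1,p6},{p1,p5,p6}} A245={{p1,p4},{p1,p5},{p1,p4,p5},{p1,p5,p6}} A246={{p4},{p1,p4},{p4,p5},{p1,p4,p5}} A256={{p1,p4},{p1,p4,p5}} A345={{p5,p6},{p1,p5,p6}} A346={{p3}} A356={{p6,p7}} A456={{p1,p4},{p1,p4,p5}}
  A1234={{p1,p5,p6}} A1235={{p1,p6},{p1,p5,p6}} A1245={{p1,p4},{p1,p5},{p1,p4,p5},{p1,p5,p6}} A1246={{p1,p4},{p1,p4,p5}} A1256={{p1,p4},{p1,p4,p5}} A1345={{p1,p5,p6}} A1346={{p3}} A1456={{p1,p4},{p1,p4,p5}} A2345={{p1,p5,p6}} A2456={{p1,p4},{p1,p4,p5}}
  A12345={{p1,p5,p6}} A12456={{p1,p4},{p1,p4,p5}}
C dims 6,15,19,10; δ0: rk_F5 5; δ1: rk_F5 10; δ2: rk_F5 8
degree 0: 6−5−0 = 1 → Ȟ^0 ≅ Z/5
degree 1: 15−10−5 = 0 → Ȟ^1 ≅ 0
degree 2: 19−8−10 = 1 → Ȟ^2 ≅ Z/5


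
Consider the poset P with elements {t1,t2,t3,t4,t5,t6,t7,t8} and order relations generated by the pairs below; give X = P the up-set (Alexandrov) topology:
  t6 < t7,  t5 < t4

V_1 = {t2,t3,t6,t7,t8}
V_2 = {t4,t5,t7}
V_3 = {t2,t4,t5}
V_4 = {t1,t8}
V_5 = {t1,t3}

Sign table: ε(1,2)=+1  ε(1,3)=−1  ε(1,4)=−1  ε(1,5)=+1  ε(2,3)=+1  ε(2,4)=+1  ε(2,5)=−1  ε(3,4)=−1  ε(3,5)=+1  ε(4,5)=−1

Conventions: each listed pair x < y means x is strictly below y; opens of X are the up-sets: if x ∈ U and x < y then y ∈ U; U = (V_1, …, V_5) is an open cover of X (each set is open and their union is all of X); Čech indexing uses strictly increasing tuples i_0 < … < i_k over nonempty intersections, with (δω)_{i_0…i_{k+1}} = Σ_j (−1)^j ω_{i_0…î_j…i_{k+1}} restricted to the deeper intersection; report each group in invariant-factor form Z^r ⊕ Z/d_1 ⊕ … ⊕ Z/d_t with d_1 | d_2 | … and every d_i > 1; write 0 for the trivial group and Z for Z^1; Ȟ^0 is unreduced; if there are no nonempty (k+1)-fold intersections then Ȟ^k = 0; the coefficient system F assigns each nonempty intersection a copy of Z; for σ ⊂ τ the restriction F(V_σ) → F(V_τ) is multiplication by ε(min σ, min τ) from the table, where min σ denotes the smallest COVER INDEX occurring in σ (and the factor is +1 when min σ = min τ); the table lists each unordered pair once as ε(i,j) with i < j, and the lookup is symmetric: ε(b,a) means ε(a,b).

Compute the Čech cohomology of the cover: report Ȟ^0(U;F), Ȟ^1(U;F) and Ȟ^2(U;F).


Ȟ^0 = 0,  Ȟ^1 = Z ⊕ Z/2,  Ȟ^2 = 0

nonempty intersections:
  V12={t7} V13={t2} V14={t8} V15={t3} V23={t4,t5} V45={t1}
C dims 5,6; δ0: rk 5, SNF 1^4·2
Ȟ^0: (5−5)−0=0 ⇒ 0
Ȟ^1: (6−0)−5=1 plus torsion [2] ⇒ Z ⊕ Z/2
Ȟ^2: (0−0)−0=0 ⇒ 0


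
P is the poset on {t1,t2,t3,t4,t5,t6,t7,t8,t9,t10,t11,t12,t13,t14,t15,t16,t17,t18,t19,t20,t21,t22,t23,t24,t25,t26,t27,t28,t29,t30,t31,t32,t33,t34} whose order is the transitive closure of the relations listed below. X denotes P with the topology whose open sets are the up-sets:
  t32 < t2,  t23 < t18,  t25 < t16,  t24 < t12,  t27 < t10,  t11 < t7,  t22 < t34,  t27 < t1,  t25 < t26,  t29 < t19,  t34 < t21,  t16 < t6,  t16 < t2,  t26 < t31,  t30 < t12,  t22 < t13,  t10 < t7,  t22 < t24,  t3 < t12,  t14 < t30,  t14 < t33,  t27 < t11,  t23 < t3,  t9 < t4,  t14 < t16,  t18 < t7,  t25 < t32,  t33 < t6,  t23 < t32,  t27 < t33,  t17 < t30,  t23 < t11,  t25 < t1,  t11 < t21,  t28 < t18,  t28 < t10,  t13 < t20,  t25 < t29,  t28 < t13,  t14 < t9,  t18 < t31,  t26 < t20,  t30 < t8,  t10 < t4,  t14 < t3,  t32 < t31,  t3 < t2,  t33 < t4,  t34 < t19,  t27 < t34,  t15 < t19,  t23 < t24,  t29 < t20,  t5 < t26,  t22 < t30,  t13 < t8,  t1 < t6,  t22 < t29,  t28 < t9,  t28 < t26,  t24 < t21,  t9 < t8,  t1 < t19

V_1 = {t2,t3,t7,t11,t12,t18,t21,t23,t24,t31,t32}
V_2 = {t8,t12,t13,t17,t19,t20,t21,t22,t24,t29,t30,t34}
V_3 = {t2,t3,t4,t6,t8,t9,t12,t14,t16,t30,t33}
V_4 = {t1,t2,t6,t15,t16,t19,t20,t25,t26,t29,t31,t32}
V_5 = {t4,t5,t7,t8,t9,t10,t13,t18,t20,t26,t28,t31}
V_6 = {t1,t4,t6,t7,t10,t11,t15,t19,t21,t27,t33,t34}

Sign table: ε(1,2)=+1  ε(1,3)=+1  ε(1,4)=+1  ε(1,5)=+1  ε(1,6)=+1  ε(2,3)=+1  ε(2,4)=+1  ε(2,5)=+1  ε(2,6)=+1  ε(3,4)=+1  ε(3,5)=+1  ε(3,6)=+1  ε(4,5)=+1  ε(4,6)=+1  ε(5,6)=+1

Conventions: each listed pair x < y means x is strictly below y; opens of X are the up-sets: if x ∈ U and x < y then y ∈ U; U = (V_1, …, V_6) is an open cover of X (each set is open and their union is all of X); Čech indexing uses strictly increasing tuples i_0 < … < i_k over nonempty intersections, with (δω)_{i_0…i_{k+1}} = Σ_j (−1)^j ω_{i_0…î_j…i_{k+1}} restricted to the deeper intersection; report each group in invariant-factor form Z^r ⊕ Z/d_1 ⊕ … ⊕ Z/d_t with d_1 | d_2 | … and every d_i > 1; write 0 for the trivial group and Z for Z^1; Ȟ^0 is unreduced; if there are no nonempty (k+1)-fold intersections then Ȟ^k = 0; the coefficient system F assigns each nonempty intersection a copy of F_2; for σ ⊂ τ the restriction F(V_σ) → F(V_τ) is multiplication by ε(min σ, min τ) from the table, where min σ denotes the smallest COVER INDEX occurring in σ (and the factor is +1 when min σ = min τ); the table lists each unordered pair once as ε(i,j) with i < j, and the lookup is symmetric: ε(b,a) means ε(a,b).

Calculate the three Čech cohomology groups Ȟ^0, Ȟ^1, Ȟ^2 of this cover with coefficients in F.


nerve simplices:
  V12={t12,t21,t24} V13={t2,t3,t12} V14={t2,t31,t32} V15={t7,t18,t31} V16={t7,t11,t21} V23={t8,t12,t30} V24={t19,t20,t29} V25={t8,t13,t20} V26={t19,t21,t34} V34={t2,t6,t16} V35={t4,t8,t9} V36={t4,t6,t33} V45={t20,t26,t31} V46={t1,t6,t15,t19} V56={t4,t7,t10}
  V123={t12} V126={t21} V134={t2} V145={t31} V156={t7} V235={t8} V245={t20} V246={t19} V346={t6} V356={t4}
C dims 6,15,10; δ0: rk_F2 5; δ1: rk_F2 9
degree 0: 6−5−0 = 1 → Ȟ^0 ≅ Z/2
degree 1: 15−9−5 = 1 → Ȟ^1 ≅ Z/2
degree 2: 10−0−9 = 1 → Ȟ^2 ≅ Z/2

Ȟ^0 = Z/2,  Ȟ^1 = Z/2,  Ȟ^2 = Z/2


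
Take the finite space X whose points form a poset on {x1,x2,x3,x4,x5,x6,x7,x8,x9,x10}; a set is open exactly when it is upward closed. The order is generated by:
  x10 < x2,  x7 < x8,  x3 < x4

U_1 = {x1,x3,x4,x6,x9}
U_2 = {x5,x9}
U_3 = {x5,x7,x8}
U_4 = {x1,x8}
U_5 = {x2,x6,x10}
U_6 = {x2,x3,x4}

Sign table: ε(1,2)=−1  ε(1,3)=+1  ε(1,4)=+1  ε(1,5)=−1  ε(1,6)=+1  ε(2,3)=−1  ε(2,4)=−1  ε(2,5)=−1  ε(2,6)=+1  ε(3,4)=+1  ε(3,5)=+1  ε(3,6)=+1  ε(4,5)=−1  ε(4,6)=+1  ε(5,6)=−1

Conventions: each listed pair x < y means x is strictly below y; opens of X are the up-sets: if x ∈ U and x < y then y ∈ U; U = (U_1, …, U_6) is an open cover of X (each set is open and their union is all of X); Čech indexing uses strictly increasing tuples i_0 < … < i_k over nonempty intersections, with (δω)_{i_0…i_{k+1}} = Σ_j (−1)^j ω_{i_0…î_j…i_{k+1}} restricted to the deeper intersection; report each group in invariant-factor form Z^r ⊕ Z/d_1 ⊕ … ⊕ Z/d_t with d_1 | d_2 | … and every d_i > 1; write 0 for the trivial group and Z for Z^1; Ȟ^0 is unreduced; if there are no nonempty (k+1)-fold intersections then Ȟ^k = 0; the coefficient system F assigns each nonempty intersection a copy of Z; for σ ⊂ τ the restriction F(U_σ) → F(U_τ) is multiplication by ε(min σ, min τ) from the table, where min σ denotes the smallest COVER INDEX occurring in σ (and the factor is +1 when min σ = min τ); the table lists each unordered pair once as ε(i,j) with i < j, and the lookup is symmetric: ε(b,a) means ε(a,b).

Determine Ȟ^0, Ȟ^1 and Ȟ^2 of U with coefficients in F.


nonempty overlaps:
  U12={x9} U14={x1} U15={x6} U16={x3,x4} U23={x5} U34={x8} U56={x2}
C dims 6,7; δ0: rk 5, SNF 1^5
degree 0: 6−5−0 = 1 → Ȟ^0 ≅ Z
degree 1: 7−0−5 = 2 → Ȟ^1 ≅ Z^2
degree 2: 0−0−0 = 0 → Ȟ^2 ≅ 0

Ȟ^0 = Z; Ȟ^1 = Z^2; Ȟ^2 = 0


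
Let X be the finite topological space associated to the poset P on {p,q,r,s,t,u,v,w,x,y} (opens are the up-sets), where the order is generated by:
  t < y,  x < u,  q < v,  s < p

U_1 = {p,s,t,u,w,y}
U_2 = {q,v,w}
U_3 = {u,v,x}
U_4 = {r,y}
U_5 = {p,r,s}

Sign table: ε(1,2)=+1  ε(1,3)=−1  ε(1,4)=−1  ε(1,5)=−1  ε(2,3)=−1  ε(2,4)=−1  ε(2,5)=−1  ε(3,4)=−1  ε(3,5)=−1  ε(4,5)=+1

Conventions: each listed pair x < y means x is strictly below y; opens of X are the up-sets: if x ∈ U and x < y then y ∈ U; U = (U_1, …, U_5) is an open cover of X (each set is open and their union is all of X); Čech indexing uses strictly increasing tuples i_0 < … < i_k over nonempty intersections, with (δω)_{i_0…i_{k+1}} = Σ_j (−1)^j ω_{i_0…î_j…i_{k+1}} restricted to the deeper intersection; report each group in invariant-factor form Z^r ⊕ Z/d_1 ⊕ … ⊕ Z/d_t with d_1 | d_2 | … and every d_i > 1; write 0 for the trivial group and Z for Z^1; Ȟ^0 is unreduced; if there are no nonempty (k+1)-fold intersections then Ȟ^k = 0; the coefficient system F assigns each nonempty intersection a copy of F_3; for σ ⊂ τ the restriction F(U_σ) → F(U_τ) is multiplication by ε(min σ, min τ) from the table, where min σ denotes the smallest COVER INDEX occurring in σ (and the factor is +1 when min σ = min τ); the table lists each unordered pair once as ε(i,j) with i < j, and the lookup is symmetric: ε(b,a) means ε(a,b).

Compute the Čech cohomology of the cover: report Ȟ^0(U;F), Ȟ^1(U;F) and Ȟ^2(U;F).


Ȟ^0 ≅ Z/3, Ȟ^1 ≅ Z/3 ⊕ Z/3, Ȟ^2 ≅ 0

nerve of the cover:
  U12={w} U13={u} U14={y} U15={p,s} U23={v} U45={r}
C dims 5,6; δ0: rk_F3 4
Ȟ^0 = (5 − 4) − 0 = 1, so Ȟ^0 ≅ Z/3
Ȟ^1 = (6 − 0) − 4 = 2, so Ȟ^1 ≅ Z/3 ⊕ Z/3
Ȟ^2 = (0 − 0) − 0 = 0, so Ȟ^2 ≅ 0


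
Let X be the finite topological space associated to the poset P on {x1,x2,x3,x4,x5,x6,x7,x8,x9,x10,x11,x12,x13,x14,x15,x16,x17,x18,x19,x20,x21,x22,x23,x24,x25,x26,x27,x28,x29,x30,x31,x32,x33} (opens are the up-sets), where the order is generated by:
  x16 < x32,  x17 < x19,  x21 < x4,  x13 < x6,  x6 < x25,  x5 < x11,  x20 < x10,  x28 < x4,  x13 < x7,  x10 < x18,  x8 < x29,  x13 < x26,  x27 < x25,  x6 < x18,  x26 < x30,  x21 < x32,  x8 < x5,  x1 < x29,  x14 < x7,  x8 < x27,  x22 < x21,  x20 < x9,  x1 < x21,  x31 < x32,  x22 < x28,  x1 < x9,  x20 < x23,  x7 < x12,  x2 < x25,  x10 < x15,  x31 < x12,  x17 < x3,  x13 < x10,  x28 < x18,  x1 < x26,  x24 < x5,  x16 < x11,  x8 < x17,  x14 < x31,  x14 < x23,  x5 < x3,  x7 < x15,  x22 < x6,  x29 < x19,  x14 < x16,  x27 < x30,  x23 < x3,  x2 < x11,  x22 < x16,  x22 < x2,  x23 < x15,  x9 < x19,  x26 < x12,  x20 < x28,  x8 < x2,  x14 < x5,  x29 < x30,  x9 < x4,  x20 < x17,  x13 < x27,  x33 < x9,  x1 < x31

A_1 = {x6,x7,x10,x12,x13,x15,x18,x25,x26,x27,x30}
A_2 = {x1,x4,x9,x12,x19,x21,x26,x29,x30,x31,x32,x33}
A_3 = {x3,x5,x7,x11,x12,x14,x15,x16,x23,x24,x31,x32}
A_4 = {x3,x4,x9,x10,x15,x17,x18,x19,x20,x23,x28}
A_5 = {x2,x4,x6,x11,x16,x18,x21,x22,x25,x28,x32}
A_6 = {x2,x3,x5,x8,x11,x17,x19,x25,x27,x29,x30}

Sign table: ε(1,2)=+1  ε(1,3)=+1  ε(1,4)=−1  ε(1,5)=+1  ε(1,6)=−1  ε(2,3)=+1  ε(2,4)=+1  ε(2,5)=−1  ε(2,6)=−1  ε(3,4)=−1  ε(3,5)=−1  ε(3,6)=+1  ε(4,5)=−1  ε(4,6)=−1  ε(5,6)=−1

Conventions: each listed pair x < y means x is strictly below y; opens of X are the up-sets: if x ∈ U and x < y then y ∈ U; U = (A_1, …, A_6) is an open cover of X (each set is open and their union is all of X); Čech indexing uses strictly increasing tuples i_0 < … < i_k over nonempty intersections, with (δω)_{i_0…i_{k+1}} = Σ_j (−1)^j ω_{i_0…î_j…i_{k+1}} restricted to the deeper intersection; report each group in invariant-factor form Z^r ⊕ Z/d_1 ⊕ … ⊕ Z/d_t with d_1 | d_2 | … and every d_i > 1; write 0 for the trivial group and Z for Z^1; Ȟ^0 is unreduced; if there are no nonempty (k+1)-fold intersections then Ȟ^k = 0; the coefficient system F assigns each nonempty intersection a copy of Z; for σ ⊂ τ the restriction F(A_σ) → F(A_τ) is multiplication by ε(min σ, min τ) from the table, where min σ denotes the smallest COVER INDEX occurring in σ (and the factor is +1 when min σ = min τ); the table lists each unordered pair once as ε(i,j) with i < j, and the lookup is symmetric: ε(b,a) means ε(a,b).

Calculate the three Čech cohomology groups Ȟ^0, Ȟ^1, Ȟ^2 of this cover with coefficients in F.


cover nerve:
  A12={x12,x26,x30} A13={x7,x12,x15} A14={x10,x15,x18} A15={x6,x18,x25} A16={x25,x27,x30} A23={x12,x31,x32} A24={x4,x9,x19} A25={x4,x21,x32} A26={x19,x29,x30} A34={x3,x15,x23} A35={x11,x16,x32} A36={x3,x5,x11} A45={x4,x18,x28} A46={x3,x17,x19} A56={x2,x11,x25}
  A123={x12} A126={x30} A134={x15} A145={x18} A156={x25} A235={x32} A245={x4} A246={x19} A346={x3} A356={x11}
C dims 6,15,10; δ0: rk 6, SNF 1^5·2; δ1: rk 9, SNF 1^9
Ȟ^0: (6−6)−0=0 ⇒ 0
Ȟ^1: (15−9)−6=0 plus torsion [2] ⇒ Z/2
Ȟ^2: (10−0)−9=1 ⇒ Z

Ȟ^0 ≅ 0,  Ȟ^1 ≅ Z/2,  Ȟ^2 ≅ Z


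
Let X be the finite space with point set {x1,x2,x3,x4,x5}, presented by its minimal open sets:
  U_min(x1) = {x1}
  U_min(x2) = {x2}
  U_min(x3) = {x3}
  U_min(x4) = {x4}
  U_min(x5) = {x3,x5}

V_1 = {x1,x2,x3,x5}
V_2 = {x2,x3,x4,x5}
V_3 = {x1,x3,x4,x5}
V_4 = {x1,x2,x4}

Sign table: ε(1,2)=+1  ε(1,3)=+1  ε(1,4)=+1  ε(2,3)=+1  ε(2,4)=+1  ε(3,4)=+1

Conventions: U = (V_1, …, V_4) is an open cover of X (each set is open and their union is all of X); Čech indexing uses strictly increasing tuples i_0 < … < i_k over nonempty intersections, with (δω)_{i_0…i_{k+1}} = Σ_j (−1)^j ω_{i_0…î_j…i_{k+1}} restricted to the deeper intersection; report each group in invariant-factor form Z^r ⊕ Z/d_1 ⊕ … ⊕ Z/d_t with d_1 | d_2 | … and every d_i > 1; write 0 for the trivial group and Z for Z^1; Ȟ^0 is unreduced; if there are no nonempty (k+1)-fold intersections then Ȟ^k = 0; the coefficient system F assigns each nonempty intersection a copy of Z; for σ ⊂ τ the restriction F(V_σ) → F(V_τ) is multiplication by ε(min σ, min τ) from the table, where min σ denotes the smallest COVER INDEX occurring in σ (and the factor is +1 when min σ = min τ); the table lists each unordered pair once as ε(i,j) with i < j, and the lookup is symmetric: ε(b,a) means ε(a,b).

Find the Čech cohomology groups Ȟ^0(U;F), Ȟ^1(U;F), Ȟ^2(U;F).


Ȟ^0 ≅ Z, Ȟ^1 ≅ 0, Ȟ^2 ≅ Z

intersection data:
  V12={x2,x3,x5} V13={x1,x3,x5} V14={x1,x2} V23={x3,x4,x5} V24={x2,x4} V34={x1,x4}
  V123={x3,x5} V124={x2} V134={x1} V234={x4}
C dims 4,6,4; δ0: rk 3, SNF 1^3; δ1: rk 3, SNF 1^3
Ȟ^0 = (4 − 3) − 0 = 1, so Ȟ^0 ≅ Z
Ȟ^1 = (6 − 3) − 3 = 0, so Ȟ^1 ≅ 0
Ȟ^2 = (4 − 0) − 3 = 1, so Ȟ^2 ≅ Z
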